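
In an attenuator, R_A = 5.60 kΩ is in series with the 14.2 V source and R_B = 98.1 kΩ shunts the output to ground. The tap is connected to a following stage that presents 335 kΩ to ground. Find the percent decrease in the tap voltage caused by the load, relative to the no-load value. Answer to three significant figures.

1.56 %

The divider's output (Thévenin) resistance is R_A‖R_B = 5.298 kΩ.
Fractional drop under load = R_th/(R_th + R_L) = 5.298 / (5.298 + 335) = 0.01557.
So the output falls by 1.56 %.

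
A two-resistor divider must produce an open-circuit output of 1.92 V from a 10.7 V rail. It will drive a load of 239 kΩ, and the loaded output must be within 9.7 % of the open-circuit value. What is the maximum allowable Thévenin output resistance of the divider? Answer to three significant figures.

R_th ≤ 25.7 kΩ

Loading drop = R_th/(R_th + R_L) ≤ 0.0970, so R_th ≤ R_L · ε/(1−ε) = 239 kΩ × 0.0970/0.9030 = 25.7 kΩ.
(Any R1, R2 with R2/(R1+R2) = 0.179 and R1‖R2 ≤ 25.7 kΩ will meet the spec.)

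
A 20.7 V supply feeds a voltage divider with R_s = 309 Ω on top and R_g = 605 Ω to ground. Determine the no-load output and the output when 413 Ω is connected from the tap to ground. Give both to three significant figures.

Unloaded: 13.7 V; loaded: 9.16 V

Open-circuit: V = 20.7 × 605/(309 + 605) = 13.7 V.
With the load, R_g becomes R_g‖R_L = 245.4 Ω, so V = 20.7 × 245.4/554.4 = 9.16 V.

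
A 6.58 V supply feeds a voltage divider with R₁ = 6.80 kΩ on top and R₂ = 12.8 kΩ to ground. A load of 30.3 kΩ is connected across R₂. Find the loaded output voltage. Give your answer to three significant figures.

The load sits in parallel with R₂: R₂‖R_L = (12.8 × 30.3) / (12.8 + 30.3) = 8.999 kΩ.
V_out = 6.58 × 8.999 / (6.80 + 8.999) = 6.58 × 8.999/15.80 = 3.75 V.

V_out ≈ 3.75 V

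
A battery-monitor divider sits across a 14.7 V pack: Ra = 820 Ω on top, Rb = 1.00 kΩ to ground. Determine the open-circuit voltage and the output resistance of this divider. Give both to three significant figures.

V_th is the open-circuit tap voltage: 14.7 × 1000/(820 + 1000) = 8.08 V.
With the supply zeroed, Ra and Rb appear in parallel from the tap: R_th = Ra‖Rb = (820 × 1000)/1820 = 451 Ω.

V_th = 8.08 V, R_th = 451 Ω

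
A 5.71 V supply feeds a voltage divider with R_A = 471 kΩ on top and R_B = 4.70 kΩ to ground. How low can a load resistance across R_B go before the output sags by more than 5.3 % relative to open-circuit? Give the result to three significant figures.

Output resistance R_th = R_A‖R_B = (471 × 4.70)/475.7 = 4.654 kΩ.
The fractional drop is R_th/(R_th + R_L); requiring this ≤ 0.0530 gives R_L ≥ R_th(1/0.0530 − 1) = 4.654 × 17.87 = 83.1 kΩ.

R_L(min) ≈ 83.1 kΩ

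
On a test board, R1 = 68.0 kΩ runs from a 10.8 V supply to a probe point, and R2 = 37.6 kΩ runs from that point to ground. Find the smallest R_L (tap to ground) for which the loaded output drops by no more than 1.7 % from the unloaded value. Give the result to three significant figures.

R_L(min) ≈ 1.40 MΩ

Output resistance R_th = R1‖R2 = (68.0 × 37.6)/105.6 = 24.21 kΩ.
The fractional drop is R_th/(R_th + R_L); requiring this ≤ 0.0170 gives R_L ≥ R_th(1/0.0170 − 1) = 24.21 × 57.82 = 1.40 MΩ.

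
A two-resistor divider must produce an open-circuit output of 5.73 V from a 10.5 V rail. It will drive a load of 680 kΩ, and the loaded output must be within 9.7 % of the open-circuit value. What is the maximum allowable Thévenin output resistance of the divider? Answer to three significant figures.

R_th ≤ 73.0 kΩ

Loading drop = R_th/(R_th + R_L) ≤ 0.0970, so R_th ≤ R_L · ε/(1−ε) = 680 kΩ × 0.0970/0.9030 = 73.0 kΩ.
(Any R1, R2 with R2/(R1+R2) = 0.546 and R1‖R2 ≤ 73.0 kΩ will meet the spec.)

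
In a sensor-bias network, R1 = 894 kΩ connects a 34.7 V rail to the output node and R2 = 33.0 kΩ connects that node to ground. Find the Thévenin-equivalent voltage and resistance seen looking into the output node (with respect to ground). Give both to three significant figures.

V_th is the open-circuit tap voltage: 34.7 × 33.0/(894 + 33.0) = 1.24 V.
With the supply zeroed, R1 and R2 appear in parallel from the tap: R_th = R1‖R2 = (894 × 33.0)/927.0 = 31.8 kΩ.

V_th = 1.24 V, R_th = 31.8 kΩ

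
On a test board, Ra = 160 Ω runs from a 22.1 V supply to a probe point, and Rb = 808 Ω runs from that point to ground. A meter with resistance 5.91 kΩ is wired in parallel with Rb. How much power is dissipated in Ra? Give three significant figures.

Total resistance from the source is Ra + (Rb‖R_L) = 870.8 Ω, so I = 22.1/870.8 Ω = 25.38 mA.
P = I²·Ra = (25.38 mA)² × 160 Ω = 103 mW.

P ≈ 103 mW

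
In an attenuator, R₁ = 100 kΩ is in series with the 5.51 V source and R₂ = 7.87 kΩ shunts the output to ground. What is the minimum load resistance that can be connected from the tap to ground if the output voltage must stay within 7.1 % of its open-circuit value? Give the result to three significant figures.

Output resistance R_th = R₁‖R₂ = (100 × 7.87)/107.9 = 7.296 kΩ.
The fractional drop is R_th/(R_th + R_L); requiring this ≤ 0.0710 gives R_L ≥ R_th(1/0.0710 − 1) = 7.296 × 13.08 = 95.5 kΩ.

R_L(min) ≈ 95.5 kΩ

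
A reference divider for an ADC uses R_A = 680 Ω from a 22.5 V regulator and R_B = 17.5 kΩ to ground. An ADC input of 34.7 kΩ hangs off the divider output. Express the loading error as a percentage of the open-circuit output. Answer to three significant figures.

The divider's output (Thévenin) resistance is R_A‖R_B = 654.6 Ω.
Fractional drop under load = R_th/(R_th + R_L) = 654.6 / (654.6 + 34700) = 0.01851.
So the output falls by 1.85 %.

1.85 %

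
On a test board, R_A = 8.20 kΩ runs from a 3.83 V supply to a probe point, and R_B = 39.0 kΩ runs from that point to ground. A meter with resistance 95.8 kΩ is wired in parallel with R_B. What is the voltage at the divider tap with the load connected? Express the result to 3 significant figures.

The load sits in parallel with R_B: R_B‖R_L = (39.0 × 95.8) / (39.0 + 95.8) = 27.72 kΩ.
V_out = 3.83 × 27.72 / (8.20 + 27.72) = 3.83 × 27.72/35.92 = 2.96 V.
(Unloaded it would have been 3.16 V.)

V_out ≈ 2.96 V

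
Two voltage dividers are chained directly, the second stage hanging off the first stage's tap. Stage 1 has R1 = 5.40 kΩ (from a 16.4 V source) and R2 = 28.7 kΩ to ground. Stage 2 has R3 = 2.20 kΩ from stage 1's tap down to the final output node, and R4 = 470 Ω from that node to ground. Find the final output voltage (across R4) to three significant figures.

Stage 2 presents R3+R4 = 2670 Ω as a load on stage 1's tap.
Stage 1's lower leg becomes R2‖(R3+R4) = 2443 Ω, so V_mid = 16.4 × 2443/7843 = 5.108 V.
Stage 2 is itself unloaded: V_out = V_mid × R4/(R3+R4) = 5.108 × 470/2670 = 0.899 V.

V_out ≈ 0.899 V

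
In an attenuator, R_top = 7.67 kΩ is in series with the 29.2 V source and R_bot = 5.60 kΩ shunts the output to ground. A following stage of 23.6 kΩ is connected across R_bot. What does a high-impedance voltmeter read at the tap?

The load sits in parallel with R_bot: R_bot‖R_L = (5.60 × 23.6) / (5.60 + 23.6) = 4.526 kΩ.
V_out = 29.2 × 4.526 / (7.67 + 4.526) = 29.2 × 4.526/12.20 = 10.8 V.
(Unloaded it would have been 12.3 V.)

V_out ≈ 10.8 V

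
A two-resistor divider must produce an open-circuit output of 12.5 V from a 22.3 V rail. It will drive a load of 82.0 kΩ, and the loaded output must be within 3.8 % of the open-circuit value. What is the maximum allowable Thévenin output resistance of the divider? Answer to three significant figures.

Loading drop = R_th/(R_th + R_L) ≤ 0.0380, so R_th ≤ R_L · ε/(1−ε) = 82.0 kΩ × 0.0380/0.9620 = 3.24 kΩ.
(Any R1, R2 with R2/(R1+R2) = 0.561 and R1‖R2 ≤ 3.24 kΩ will meet the spec.)

R_th ≤ 3.24 kΩ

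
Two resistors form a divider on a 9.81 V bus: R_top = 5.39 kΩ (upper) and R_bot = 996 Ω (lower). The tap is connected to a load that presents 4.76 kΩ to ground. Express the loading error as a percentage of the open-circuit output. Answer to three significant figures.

The divider's output (Thévenin) resistance is R_top‖R_bot = 840.7 Ω.
Fractional drop under load = R_th/(R_th + R_L) = 840.7 / (840.7 + 4760) = 0.1501.
So the output falls by 15.0 %.

15.0 %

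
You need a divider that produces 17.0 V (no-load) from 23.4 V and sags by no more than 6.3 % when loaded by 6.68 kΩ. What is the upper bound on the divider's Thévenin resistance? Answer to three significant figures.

Loading drop = R_th/(R_th + R_L) ≤ 0.0630, so R_th ≤ R_L · ε/(1−ε) = 6.68 kΩ × 0.0630/0.9370 = 449 Ω.
(Any R1, R2 with R2/(R1+R2) = 0.726 and R1‖R2 ≤ 449 Ω will meet the spec.)

R_th ≤ 449 Ω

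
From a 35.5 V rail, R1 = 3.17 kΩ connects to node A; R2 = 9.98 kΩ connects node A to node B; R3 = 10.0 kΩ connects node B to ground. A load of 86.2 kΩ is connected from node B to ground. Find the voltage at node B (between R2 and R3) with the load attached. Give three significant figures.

V ≈ 14.4 V

At node B, R3 is in parallel with the load: R3‖R_L = 8.960 kΩ.
Below node A the resistance is R2 + (R3‖R_L) = 18.94 kΩ, so V_A = 35.5 × 18.94/22.11 = 30.41 V.
Then V_B = V_A × (R3‖R_L)/(R2 + R3‖R_L) = 30.41 × 8.960/18.94 = 14.4 V.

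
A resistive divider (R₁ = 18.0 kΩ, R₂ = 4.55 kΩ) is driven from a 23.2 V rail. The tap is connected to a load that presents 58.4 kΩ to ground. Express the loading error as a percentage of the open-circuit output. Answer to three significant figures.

5.85 %

The divider's output (Thévenin) resistance is R₁‖R₂ = 3.632 kΩ.
Fractional drop under load = R_th/(R_th + R_L) = 3.632 / (3.632 + 58.4) = 0.05855.
So the output falls by 5.85 %.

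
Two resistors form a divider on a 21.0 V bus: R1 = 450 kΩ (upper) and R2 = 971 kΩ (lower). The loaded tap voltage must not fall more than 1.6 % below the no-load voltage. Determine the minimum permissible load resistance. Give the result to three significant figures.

R_L(min) ≈ 18.9 MΩ

Output resistance R_th = R1‖R2 = (450 × 971)/1421 = 307.5 kΩ.
The fractional drop is R_th/(R_th + R_L); requiring this ≤ 0.0160 gives R_L ≥ R_th(1/0.0160 − 1) = 307.5 × 61.50 = 18.9 MΩ.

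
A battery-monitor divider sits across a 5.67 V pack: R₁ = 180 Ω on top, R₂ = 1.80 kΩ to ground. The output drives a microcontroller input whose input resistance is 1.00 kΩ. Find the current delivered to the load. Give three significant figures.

R₂‖R_L = 642.9 Ω; V_out = 5.67 × 642.9/822.9 = 4.430 V.
I_L = V_out / R_L = 4.430 / 1.00 kΩ = 4.43 mA.

I_L ≈ 4.43 mA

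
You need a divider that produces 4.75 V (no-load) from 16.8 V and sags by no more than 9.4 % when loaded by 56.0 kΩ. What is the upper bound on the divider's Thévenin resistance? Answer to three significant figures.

Loading drop = R_th/(R_th + R_L) ≤ 0.0940, so R_th ≤ R_L · ε/(1−ε) = 56.0 kΩ × 0.0940/0.9060 = 5.81 kΩ.

R_th ≤ 5.81 kΩ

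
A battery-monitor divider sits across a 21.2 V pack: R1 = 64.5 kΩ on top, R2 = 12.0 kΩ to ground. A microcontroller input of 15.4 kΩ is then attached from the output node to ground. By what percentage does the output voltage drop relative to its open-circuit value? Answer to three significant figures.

39.6 %

The divider's output (Thévenin) resistance is R1‖R2 = 10.12 kΩ.
Fractional drop under load = R_th/(R_th + R_L) = 10.12 / (10.12 + 15.4) = 0.3965.
So the output falls by 39.6 %.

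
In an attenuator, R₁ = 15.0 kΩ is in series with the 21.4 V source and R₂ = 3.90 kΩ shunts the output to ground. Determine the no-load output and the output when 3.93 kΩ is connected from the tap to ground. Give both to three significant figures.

Open-circuit: V = 21.4 × 3.90/(15.0 + 3.90) = 4.42 V.
With the load, R₂ becomes R₂‖R_L = 1.957 kΩ, so V = 21.4 × 1.957/16.96 = 2.47 V.

Unloaded: 4.42 V; loaded: 2.47 V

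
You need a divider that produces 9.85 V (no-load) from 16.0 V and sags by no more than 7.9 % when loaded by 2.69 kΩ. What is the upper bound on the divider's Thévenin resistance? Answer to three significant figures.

R_th ≤ 231 Ω

Loading drop = R_th/(R_th + R_L) ≤ 0.0790, so R_th ≤ R_L · ε/(1−ε) = 2.69 kΩ × 0.0790/0.9210 = 231 Ω.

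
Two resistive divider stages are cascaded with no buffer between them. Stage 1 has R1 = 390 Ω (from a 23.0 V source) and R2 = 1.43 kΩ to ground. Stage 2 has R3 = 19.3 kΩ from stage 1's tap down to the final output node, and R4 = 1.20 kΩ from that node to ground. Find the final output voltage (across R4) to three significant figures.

V_out ≈ 1.04 V

Stage 2 presents R3+R4 = 20500 Ω as a load on stage 1's tap.
Stage 1's lower leg becomes R2‖(R3+R4) = 1337 Ω, so V_mid = 23.0 × 1337/1727 = 17.81 V.
Stage 2 is itself unloaded: V_out = V_mid × R4/(R3+R4) = 17.81 × 1200/20500 = 1.04 V.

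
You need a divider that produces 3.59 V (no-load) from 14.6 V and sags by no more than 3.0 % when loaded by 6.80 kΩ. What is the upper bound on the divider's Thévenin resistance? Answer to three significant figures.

R_th ≤ 210 Ω

Loading drop = R_th/(R_th + R_L) ≤ 0.0300, so R_th ≤ R_L · ε/(1−ε) = 6.80 kΩ × 0.0300/0.9700 = 210 Ω.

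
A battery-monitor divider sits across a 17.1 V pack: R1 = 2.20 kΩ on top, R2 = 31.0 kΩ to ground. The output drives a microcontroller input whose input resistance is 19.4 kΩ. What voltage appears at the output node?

V_out ≈ 14.4 V

The load sits in parallel with R2: R2‖R_L = (31.0 × 19.4) / (31.0 + 19.4) = 11.93 kΩ.
V_out = 17.1 × 11.93 / (2.20 + 11.93) = 17.1 × 11.93/14.13 = 14.4 V.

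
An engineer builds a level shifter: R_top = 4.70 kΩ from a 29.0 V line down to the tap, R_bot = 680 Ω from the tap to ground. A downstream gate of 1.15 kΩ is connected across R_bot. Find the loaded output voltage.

V_out ≈ 2.42 V

The load sits in parallel with R_bot: R_bot‖R_L = (680 × 1150) / (680 + 1150) = 427.3 Ω.
V_out = 29.0 × 427.3 / (4700 + 427.3) = 29.0 × 427.3/5127 = 2.42 V.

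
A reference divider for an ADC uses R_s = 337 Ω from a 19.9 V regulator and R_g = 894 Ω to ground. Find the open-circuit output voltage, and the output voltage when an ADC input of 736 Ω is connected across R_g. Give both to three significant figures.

Open-circuit: V = 19.9 × 894/(337 + 894) = 14.5 V.
With the load, R_g becomes R_g‖R_L = 403.7 Ω, so V = 19.9 × 403.7/740.7 = 10.8 V.

Unloaded: 14.5 V; loaded: 10.8 V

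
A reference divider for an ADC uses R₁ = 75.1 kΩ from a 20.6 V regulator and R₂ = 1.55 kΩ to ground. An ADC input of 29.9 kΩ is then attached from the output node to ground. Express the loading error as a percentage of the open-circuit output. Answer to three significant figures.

The divider's output (Thévenin) resistance is R₁‖R₂ = 1.519 kΩ.
Fractional drop under load = R_th/(R_th + R_L) = 1.519 / (1.519 + 29.9) = 0.04834.
So the output falls by 4.83 %.

4.83 %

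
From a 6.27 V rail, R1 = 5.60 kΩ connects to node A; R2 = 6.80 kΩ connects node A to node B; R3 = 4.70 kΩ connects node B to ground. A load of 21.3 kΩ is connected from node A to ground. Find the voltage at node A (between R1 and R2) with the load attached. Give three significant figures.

V ≈ 3.58 V

Below node A the series string R2+R3 = 11.50 kΩ sits in parallel with the 21.3 kΩ load: 7.468 kΩ.
V_A = 6.27 × 7.468/(5.60 + 7.468) = 3.58 V.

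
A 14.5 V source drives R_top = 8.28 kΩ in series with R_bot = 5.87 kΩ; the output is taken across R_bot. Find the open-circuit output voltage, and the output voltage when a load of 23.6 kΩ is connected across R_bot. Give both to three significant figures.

Unloaded: 6.02 V; loaded: 5.25 V

Open-circuit: V = 14.5 × 5.87/(8.28 + 5.87) = 6.02 V.
With the load, R_bot becomes R_bot‖R_L = 4.701 kΩ, so V = 14.5 × 4.701/12.98 = 5.25 V.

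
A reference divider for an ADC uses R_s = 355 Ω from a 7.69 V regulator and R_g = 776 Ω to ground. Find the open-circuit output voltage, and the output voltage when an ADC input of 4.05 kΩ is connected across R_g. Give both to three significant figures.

Open-circuit: V = 7.69 × 776/(355 + 776) = 5.28 V.
With the load, R_g becomes R_g‖R_L = 651.2 Ω, so V = 7.69 × 651.2/1006 = 4.98 V.

Unloaded: 5.28 V; loaded: 4.98 V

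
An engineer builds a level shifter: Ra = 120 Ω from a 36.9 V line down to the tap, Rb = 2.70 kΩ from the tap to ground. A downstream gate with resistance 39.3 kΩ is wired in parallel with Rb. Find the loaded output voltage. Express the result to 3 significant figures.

The load sits in parallel with Rb: Rb‖R_L = (2700 × 39300) / (2700 + 39300) = 2526 Ω.
V_out = 36.9 × 2526 / (120 + 2526) = 36.9 × 2526/2646 = 35.2 V.
(Unloaded it would have been 35.3 V.)

V_out ≈ 35.2 V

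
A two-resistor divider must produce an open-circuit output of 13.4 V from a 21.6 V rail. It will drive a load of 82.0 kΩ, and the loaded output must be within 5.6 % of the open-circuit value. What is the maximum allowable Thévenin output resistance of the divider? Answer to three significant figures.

R_th ≤ 4.86 kΩ

Loading drop = R_th/(R_th + R_L) ≤ 0.0560, so R_th ≤ R_L · ε/(1−ε) = 82.0 kΩ × 0.0560/0.9440 = 4.86 kΩ.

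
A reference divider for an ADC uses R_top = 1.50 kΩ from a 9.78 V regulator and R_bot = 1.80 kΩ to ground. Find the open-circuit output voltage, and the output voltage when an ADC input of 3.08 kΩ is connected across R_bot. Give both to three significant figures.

Unloaded: 5.33 V; loaded: 4.21 V

Open-circuit: V = 9.78 × 1.80/(1.50 + 1.80) = 5.33 V.
With the load, R_bot becomes R_bot‖R_L = 1.136 kΩ, so V = 9.78 × 1.136/2.636 = 4.21 V.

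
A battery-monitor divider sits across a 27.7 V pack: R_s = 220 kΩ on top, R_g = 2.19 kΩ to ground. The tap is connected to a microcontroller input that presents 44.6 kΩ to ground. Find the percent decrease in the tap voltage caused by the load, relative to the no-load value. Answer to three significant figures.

The divider's output (Thévenin) resistance is R_s‖R_g = 2.168 kΩ.
Fractional drop under load = R_th/(R_th + R_L) = 2.168 / (2.168 + 44.6) = 0.04636.
So the output falls by 4.64 %.

4.64 %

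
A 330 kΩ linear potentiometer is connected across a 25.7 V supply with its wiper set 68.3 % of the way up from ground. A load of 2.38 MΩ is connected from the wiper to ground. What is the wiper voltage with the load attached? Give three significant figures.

V ≈ 17.0 V

The wiper splits the pot into (1−α)R = 104.6 kΩ above and αR = 225.4 kΩ below.
Lower section ‖ load = 205.9 kΩ.
V_wiper = 25.7 × 205.9/(104.6 + 205.9) = 17.0 V.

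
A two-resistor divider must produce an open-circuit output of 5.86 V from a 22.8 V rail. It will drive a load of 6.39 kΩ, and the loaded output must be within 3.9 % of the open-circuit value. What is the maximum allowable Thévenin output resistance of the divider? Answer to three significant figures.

Loading drop = R_th/(R_th + R_L) ≤ 0.0390, so R_th ≤ R_L · ε/(1−ε) = 6.39 kΩ × 0.0390/0.9610 = 259 Ω.
(Any R1, R2 with R2/(R1+R2) = 0.257 and R1‖R2 ≤ 259 Ω will meet the spec.)

R_th ≤ 259 Ω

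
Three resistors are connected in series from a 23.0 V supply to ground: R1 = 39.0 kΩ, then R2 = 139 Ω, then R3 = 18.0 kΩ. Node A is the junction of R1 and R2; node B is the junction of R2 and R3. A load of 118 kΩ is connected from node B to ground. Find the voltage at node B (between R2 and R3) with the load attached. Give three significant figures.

V ≈ 6.56 V

At node B, R3 is in parallel with the load: R3‖R_L = 15620 Ω.
Below node A the resistance is R2 + (R3‖R_L) = 15760 Ω, so V_A = 23.0 × 15760/54760 = 6.618 V.
Then V_B = V_A × (R3‖R_L)/(R2 + R3‖R_L) = 6.618 × 15620/15760 = 6.56 V.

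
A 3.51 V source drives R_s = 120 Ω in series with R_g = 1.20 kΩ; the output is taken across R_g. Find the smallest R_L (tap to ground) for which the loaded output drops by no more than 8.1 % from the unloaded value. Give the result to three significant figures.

R_L(min) ≈ 1.24 kΩ

Output resistance R_th = R_s‖R_g = (120 × 1200)/1320 = 109.1 Ω.
The fractional drop is R_th/(R_th + R_L); requiring this ≤ 0.0810 gives R_L ≥ R_th(1/0.0810 − 1) = 109.1 × 11.35 = 1.24 kΩ.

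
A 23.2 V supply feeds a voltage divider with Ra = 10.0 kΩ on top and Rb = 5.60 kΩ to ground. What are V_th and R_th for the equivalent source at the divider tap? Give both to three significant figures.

V_th is the open-circuit tap voltage: 23.2 × 5.60/(10.0 + 5.60) = 8.33 V.
With the supply zeroed, Ra and Rb appear in parallel from the tap: R_th = Ra‖Rb = (10.0 × 5.60)/15.60 = 3.59 kΩ.

V_th = 8.33 V, R_th = 3.59 kΩ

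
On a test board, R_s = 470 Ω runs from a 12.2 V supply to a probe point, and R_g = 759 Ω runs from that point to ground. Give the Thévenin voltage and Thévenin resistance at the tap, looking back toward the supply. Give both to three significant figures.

V_th = 7.53 V, R_th = 290 Ω

V_th is the open-circuit tap voltage: 12.2 × 759/(470 + 759) = 7.53 V.
With the supply zeroed, R_s and R_g appear in parallel from the tap: R_th = R_s‖R_g = (470 × 759)/1229 = 290 Ω.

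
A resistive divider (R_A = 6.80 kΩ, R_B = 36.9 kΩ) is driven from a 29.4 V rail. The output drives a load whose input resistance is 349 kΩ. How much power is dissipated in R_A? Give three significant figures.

Total resistance from the source is R_A + (R_B‖R_L) = 40.17 kΩ, so I = 29.4/40.17 kΩ = 0.7319 mA.
P = I²·R_A = (0.7319 mA)² × 6.80 kΩ = 3.64 mW.

P ≈ 3.64 mW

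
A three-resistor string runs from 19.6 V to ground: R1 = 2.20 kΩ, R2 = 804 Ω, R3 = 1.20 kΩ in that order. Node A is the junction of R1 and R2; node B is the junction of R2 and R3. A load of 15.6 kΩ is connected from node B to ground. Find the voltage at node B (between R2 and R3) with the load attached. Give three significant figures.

At node B, R3 is in parallel with the load: R3‖R_L = 1114 Ω.
Below node A the resistance is R2 + (R3‖R_L) = 1918 Ω, so V_A = 19.6 × 1918/4118 = 9.130 V.
Then V_B = V_A × (R3‖R_L)/(R2 + R3‖R_L) = 9.130 × 1114/1918 = 5.30 V.

V ≈ 5.30 V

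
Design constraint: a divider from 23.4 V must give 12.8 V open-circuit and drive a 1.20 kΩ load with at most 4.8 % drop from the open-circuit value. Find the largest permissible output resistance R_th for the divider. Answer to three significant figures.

R_th ≤ 60.5 Ω

Loading drop = R_th/(R_th + R_L) ≤ 0.0480, so R_th ≤ R_L · ε/(1−ε) = 1.20 kΩ × 0.0480/0.9520 = 60.5 Ω.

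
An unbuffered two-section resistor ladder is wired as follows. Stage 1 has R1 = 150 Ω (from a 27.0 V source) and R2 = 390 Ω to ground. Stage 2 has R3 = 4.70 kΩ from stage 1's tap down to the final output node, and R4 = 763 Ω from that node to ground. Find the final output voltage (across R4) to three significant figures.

V_out ≈ 2.67 V

Stage 2 presents R3+R4 = 5463 Ω as a load on stage 1's tap.
Stage 1's lower leg becomes R2‖(R3+R4) = 364.0 Ω, so V_mid = 27.0 × 364.0/514.0 = 19.12 V.
Stage 2 is itself unloaded: V_out = V_mid × R4/(R3+R4) = 19.12 × 763/5463 = 2.67 V.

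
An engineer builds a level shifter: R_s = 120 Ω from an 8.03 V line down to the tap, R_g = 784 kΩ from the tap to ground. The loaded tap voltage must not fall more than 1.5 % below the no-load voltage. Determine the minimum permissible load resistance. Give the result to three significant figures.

Output resistance R_th = R_s‖R_g = (120 × 784000)/784100 = 120.0 Ω.
The fractional drop is R_th/(R_th + R_L); requiring this ≤ 0.0150 gives R_L ≥ R_th(1/0.0150 − 1) = 120.0 × 65.67 = 7.88 kΩ.

R_L(min) ≈ 7.88 kΩ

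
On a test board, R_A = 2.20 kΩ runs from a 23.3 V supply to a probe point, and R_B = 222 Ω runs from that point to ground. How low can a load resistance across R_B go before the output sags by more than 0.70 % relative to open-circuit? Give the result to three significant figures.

R_L(min) ≈ 28.6 kΩ

Output resistance R_th = R_A‖R_B = (2200 × 222)/2422 = 201.7 Ω.
The fractional drop is R_th/(R_th + R_L); requiring this ≤ 0.00700 gives R_L ≥ R_th(1/0.00700 − 1) = 201.7 × 141.9 = 28.6 kΩ.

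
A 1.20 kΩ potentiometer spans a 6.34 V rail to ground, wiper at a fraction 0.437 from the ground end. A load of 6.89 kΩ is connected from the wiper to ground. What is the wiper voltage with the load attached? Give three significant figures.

V ≈ 2.66 V

The wiper splits the pot into (1−α)R = 675.6 Ω above and αR = 524.4 Ω below.
Lower section ‖ load = 487.3 Ω.
V_wiper = 6.34 × 487.3/(675.6 + 487.3) = 2.66 V.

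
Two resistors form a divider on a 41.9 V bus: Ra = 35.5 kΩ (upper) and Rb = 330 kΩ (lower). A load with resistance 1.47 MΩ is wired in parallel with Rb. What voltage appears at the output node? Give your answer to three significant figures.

The load sits in parallel with Rb: Rb‖R_L = (330 × 1470) / (330 + 1470) = 269.5 kΩ.
V_out = 41.9 × 269.5 / (35.5 + 269.5) = 41.9 × 269.5/305.0 = 37.0 V.

V_out ≈ 37.0 V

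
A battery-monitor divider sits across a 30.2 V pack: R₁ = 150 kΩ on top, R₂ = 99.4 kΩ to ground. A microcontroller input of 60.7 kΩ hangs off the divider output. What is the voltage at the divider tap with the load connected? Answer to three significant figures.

V_out ≈ 6.06 V

The load sits in parallel with R₂: R₂‖R_L = (99.4 × 60.7) / (99.4 + 60.7) = 37.69 kΩ.
V_out = 30.2 × 37.69 / (150 + 37.69) = 30.2 × 37.69/187.7 = 6.06 V.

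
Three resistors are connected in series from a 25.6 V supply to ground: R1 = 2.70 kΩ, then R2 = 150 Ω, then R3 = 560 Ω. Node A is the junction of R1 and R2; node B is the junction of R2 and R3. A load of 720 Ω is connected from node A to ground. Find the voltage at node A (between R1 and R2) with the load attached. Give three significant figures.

Below node A the series string R2+R3 = 710.0 Ω sits in parallel with the 720 Ω load: 357.5 Ω.
V_A = 25.6 × 357.5/(2700 + 357.5) = 2.99 V.

V ≈ 2.99 V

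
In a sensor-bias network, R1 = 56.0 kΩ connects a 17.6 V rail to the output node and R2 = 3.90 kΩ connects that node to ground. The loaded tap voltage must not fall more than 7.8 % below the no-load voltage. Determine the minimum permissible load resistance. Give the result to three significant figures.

Output resistance R_th = R1‖R2 = (56.0 × 3.90)/59.90 = 3.646 kΩ.
The fractional drop is R_th/(R_th + R_L); requiring this ≤ 0.0780 gives R_L ≥ R_th(1/0.0780 − 1) = 3.646 × 11.82 = 43.1 kΩ.

R_L(min) ≈ 43.1 kΩ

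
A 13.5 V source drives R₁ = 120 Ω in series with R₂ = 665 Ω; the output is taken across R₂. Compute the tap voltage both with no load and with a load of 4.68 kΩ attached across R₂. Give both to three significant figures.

Open-circuit: V = 13.5 × 665/(120 + 665) = 11.4 V.
With the load, R₂ becomes R₂‖R_L = 582.3 Ω, so V = 13.5 × 582.3/702.3 = 11.2 V.

Unloaded: 11.4 V; loaded: 11.2 V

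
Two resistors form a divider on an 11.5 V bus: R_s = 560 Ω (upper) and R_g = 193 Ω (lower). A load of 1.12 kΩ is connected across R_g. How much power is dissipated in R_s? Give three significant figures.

P ≈ 141 mW

Total resistance from the source is R_s + (R_g‖R_L) = 724.6 Ω, so I = 11.5/724.6 Ω = 15.87 mA.
P = I²·R_s = (15.87 mA)² × 560 Ω = 141 mW.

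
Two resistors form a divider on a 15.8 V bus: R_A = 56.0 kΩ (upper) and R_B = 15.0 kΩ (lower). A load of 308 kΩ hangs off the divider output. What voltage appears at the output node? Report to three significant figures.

The load sits in parallel with R_B: R_B‖R_L = (15.0 × 308) / (15.0 + 308) = 14.30 kΩ.
V_out = 15.8 × 14.30 / (56.0 + 14.30) = 15.8 × 14.30/70.30 = 3.21 V.
(Unloaded it would have been 3.34 V.)

V_out ≈ 3.21 V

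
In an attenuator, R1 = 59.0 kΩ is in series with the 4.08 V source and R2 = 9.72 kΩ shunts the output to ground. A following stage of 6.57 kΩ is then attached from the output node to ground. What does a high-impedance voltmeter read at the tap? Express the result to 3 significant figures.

V_out ≈ 0.254 V

The load sits in parallel with R2: R2‖R_L = (9.72 × 6.57) / (9.72 + 6.57) = 3.920 kΩ.
V_out = 4.08 × 3.920 / (59.0 + 3.920) = 4.08 × 3.920/62.92 = 0.254 V.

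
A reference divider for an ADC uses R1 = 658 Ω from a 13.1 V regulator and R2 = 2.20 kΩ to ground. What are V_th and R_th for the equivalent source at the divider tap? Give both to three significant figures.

V_th = 10.1 V, R_th = 507 Ω

V_th is the open-circuit tap voltage: 13.1 × 2200/(658 + 2200) = 10.1 V.
With the supply zeroed, R1 and R2 appear in parallel from the tap: R_th = R1‖R2 = (658 × 2200)/2858 = 507 Ω.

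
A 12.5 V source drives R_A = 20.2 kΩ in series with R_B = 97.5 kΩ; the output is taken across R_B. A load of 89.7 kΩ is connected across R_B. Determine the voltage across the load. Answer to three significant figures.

V_out ≈ 8.73 V

The load sits in parallel with R_B: R_B‖R_L = (97.5 × 89.7) / (97.5 + 89.7) = 46.72 kΩ.
V_out = 12.5 × 46.72 / (20.2 + 46.72) = 12.5 × 46.72/66.92 = 8.73 V.
(Unloaded it would have been 10.4 V.)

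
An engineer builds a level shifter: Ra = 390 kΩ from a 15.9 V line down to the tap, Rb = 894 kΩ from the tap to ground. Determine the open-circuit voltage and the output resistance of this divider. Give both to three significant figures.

V_th is the open-circuit tap voltage: 15.9 × 894/(390 + 894) = 11.1 V.
With the supply zeroed, Ra and Rb appear in parallel from the tap: R_th = Ra‖Rb = (390 × 894)/1284 = 272 kΩ.

V_th = 11.1 V, R_th = 272 kΩ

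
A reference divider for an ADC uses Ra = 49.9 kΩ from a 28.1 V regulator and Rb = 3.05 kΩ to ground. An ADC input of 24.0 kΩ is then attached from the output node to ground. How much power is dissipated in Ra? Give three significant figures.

P ≈ 14.2 mW

Total resistance from the source is Ra + (Rb‖R_L) = 52.61 kΩ, so I = 28.1/52.61 kΩ = 0.5342 mA.
P = I²·Ra = (0.5342 mA)² × 49.9 kΩ = 14.2 mW.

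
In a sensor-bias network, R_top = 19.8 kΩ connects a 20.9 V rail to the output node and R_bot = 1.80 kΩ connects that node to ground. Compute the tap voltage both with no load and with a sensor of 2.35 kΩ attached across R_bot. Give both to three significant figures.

Unloaded: 1.74 V; loaded: 1.02 V

Open-circuit: V = 20.9 × 1.80/(19.8 + 1.80) = 1.74 V.
With the load, R_bot becomes R_bot‖R_L = 1.019 kΩ, so V = 20.9 × 1.019/20.82 = 1.02 V.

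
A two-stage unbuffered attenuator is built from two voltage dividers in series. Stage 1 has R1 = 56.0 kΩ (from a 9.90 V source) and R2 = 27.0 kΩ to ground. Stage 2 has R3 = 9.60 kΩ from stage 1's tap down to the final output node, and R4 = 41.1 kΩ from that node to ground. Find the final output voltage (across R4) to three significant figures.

Stage 2 presents R3+R4 = 50.70 kΩ as a load on stage 1's tap.
Stage 1's lower leg becomes R2‖(R3+R4) = 17.62 kΩ, so V_mid = 9.90 × 17.62/73.62 = 2.369 V.
Stage 2 is itself unloaded: V_out = V_mid × R4/(R3+R4) = 2.369 × 41.1/50.70 = 1.92 V.

V_out ≈ 1.92 V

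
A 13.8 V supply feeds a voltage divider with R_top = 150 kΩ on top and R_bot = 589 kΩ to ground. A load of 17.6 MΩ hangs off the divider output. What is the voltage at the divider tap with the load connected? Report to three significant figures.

V_out ≈ 10.9 V

The load sits in parallel with R_bot: R_bot‖R_L = (589 × 17600) / (589 + 17600) = 569.9 kΩ.
V_out = 13.8 × 569.9 / (150 + 569.9) = 13.8 × 569.9/719.9 = 10.9 V.
(Unloaded it would have been 11.0 V.)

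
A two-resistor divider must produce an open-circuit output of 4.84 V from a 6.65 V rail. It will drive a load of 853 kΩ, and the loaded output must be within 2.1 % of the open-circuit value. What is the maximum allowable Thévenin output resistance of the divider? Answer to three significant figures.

R_th ≤ 18.3 kΩ

Loading drop = R_th/(R_th + R_L) ≤ 0.0210, so R_th ≤ R_L · ε/(1−ε) = 853 kΩ × 0.0210/0.9790 = 18.3 kΩ.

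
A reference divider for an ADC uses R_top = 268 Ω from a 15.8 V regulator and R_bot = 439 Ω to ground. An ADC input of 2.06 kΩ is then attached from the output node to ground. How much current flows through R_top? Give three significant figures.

R_bot‖R_L = 361.9 Ω, so the source sees R_top + R_bot‖R_L = 629.9 Ω.
I = 15.8 V / 629.9 Ω = 25.1 mA.

I ≈ 25.1 mA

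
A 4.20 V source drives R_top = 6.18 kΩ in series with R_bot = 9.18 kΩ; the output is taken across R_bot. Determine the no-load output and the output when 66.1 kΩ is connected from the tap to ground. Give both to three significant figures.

Unloaded: 2.51 V; loaded: 2.38 V

Open-circuit: V = 4.20 × 9.18/(6.18 + 9.18) = 2.51 V.
With the load, R_bot becomes R_bot‖R_L = 8.061 kΩ, so V = 4.20 × 8.061/14.24 = 2.38 V.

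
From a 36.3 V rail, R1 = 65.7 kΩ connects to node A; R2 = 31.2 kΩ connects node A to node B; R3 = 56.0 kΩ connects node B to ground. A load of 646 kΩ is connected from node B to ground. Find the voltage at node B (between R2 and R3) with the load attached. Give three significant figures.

At node B, R3 is in parallel with the load: R3‖R_L = 51.53 kΩ.
Below node A the resistance is R2 + (R3‖R_L) = 82.73 kΩ, so V_A = 36.3 × 82.73/148.4 = 20.23 V.
Then V_B = V_A × (R3‖R_L)/(R2 + R3‖R_L) = 20.23 × 51.53/82.73 = 12.6 V.

V ≈ 12.6 V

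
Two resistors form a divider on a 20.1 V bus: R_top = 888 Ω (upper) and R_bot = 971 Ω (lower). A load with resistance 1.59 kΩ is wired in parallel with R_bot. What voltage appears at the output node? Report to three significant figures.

V_out ≈ 8.13 V

The load sits in parallel with R_bot: R_bot‖R_L = (971 × 1590) / (971 + 1590) = 602.8 Ω.
V_out = 20.1 × 602.8 / (888 + 602.8) = 20.1 × 602.8/1491 = 8.13 V.
(Unloaded it would have been 10.5 V.)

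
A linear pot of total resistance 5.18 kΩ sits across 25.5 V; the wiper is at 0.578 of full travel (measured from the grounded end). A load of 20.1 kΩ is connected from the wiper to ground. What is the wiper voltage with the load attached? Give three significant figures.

V ≈ 13.9 V

The wiper splits the pot into (1−α)R = 2.186 kΩ above and αR = 2.994 kΩ below.
Lower section ‖ load = 2.606 kΩ.
V_wiper = 25.5 × 2.606/(2.186 + 2.606) = 13.9 V.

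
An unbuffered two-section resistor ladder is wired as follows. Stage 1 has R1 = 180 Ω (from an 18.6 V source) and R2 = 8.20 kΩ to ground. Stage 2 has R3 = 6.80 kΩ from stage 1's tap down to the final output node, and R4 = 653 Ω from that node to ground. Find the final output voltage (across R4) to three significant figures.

V_out ≈ 1.56 V

Stage 2 presents R3+R4 = 7453 Ω as a load on stage 1's tap.
Stage 1's lower leg becomes R2‖(R3+R4) = 3904 Ω, so V_mid = 18.6 × 3904/4084 = 17.78 V.
Stage 2 is itself unloaded: V_out = V_mid × R4/(R3+R4) = 17.78 × 653/7453 = 1.56 V.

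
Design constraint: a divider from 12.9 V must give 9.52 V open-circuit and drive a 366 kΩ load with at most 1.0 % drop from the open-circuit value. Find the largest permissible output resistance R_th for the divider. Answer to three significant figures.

R_th ≤ 3.70 kΩ

Loading drop = R_th/(R_th + R_L) ≤ 0.0100, so R_th ≤ R_L · ε/(1−ε) = 366 kΩ × 0.0100/0.9900 = 3.70 kΩ.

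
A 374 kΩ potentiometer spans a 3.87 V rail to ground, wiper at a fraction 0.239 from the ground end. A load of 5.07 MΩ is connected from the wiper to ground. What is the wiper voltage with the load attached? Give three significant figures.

V ≈ 0.913 V

The wiper splits the pot into (1−α)R = 284.6 kΩ above and αR = 89.39 kΩ below.
Lower section ‖ load = 87.84 kΩ.
V_wiper = 3.87 × 87.84/(284.6 + 87.84) = 0.913 V.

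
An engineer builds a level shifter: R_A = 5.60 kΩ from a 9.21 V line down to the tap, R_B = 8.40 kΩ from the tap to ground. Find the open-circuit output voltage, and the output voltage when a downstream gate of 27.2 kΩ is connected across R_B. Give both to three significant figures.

Unloaded: 5.53 V; loaded: 4.92 V

Open-circuit: V = 9.21 × 8.40/(5.60 + 8.40) = 5.53 V.
With the load, R_B becomes R_B‖R_L = 6.418 kΩ, so V = 9.21 × 6.418/12.02 = 4.92 V.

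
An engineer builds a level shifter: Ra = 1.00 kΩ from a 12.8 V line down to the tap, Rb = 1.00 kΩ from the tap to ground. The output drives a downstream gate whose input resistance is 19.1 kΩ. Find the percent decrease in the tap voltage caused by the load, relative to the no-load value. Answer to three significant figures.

2.55 %

The divider's output (Thévenin) resistance is Ra‖Rb = 0.5000 kΩ.
Fractional drop under load = R_th/(R_th + R_L) = 0.5000 / (0.5000 + 19.1) = 0.02551.
So the output falls by 2.55 %.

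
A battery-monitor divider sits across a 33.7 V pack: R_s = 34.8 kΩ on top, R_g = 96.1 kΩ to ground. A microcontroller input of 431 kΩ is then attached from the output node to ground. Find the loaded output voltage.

The load sits in parallel with R_g: R_g‖R_L = (96.1 × 431) / (96.1 + 431) = 78.58 kΩ.
V_out = 33.7 × 78.58 / (34.8 + 78.58) = 33.7 × 78.58/113.4 = 23.4 V.

V_out ≈ 23.4 V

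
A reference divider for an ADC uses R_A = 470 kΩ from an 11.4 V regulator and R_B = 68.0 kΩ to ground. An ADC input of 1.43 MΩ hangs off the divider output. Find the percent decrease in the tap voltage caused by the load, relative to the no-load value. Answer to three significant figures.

3.99 %

The divider's output (Thévenin) resistance is R_A‖R_B = 59.41 kΩ.
Fractional drop under load = R_th/(R_th + R_L) = 59.41 / (59.41 + 1430) = 0.03989.
So the output falls by 3.99 %.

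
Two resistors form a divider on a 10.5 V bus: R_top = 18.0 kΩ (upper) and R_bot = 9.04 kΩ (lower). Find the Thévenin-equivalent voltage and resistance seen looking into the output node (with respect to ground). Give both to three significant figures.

V_th is the open-circuit tap voltage: 10.5 × 9.04/(18.0 + 9.04) = 3.51 V.
With the supply zeroed, R_top and R_bot appear in parallel from the tap: R_th = R_top‖R_bot = (18.0 × 9.04)/27.04 = 6.02 kΩ.

V_th = 3.51 V, R_th = 6.02 kΩ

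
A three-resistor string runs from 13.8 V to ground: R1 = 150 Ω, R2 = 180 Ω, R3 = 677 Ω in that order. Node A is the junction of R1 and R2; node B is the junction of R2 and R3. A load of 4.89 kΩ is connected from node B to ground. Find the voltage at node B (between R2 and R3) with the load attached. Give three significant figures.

At node B, R3 is in parallel with the load: R3‖R_L = 594.7 Ω.
Below node A the resistance is R2 + (R3‖R_L) = 774.7 Ω, so V_A = 13.8 × 774.7/924.7 = 11.56 V.
Then V_B = V_A × (R3‖R_L)/(R2 + R3‖R_L) = 11.56 × 594.7/774.7 = 8.88 V.

V ≈ 8.88 V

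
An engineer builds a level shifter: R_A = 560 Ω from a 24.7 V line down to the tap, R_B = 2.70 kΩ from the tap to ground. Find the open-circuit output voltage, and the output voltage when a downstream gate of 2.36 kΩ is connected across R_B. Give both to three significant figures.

Open-circuit: V = 24.7 × 2700/(560 + 2700) = 20.5 V.
With the load, R_B becomes R_B‖R_L = 1259 Ω, so V = 24.7 × 1259/1819 = 17.1 V.

Unloaded: 20.5 V; loaded: 17.1 V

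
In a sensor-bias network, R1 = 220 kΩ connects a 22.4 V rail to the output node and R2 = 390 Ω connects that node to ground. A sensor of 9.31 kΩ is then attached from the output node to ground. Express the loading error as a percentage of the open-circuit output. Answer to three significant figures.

4.01 %

The divider's output (Thévenin) resistance is R1‖R2 = 389.3 Ω.
Fractional drop under load = R_th/(R_th + R_L) = 389.3 / (389.3 + 9310) = 0.04014.
So the output falls by 4.01 %.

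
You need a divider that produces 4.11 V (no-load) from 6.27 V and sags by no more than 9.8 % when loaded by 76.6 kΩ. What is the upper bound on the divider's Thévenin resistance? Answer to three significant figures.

Loading drop = R_th/(R_th + R_L) ≤ 0.0980, so R_th ≤ R_L · ε/(1−ε) = 76.6 kΩ × 0.0980/0.9020 = 8.32 kΩ.

R_th ≤ 8.32 kΩ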